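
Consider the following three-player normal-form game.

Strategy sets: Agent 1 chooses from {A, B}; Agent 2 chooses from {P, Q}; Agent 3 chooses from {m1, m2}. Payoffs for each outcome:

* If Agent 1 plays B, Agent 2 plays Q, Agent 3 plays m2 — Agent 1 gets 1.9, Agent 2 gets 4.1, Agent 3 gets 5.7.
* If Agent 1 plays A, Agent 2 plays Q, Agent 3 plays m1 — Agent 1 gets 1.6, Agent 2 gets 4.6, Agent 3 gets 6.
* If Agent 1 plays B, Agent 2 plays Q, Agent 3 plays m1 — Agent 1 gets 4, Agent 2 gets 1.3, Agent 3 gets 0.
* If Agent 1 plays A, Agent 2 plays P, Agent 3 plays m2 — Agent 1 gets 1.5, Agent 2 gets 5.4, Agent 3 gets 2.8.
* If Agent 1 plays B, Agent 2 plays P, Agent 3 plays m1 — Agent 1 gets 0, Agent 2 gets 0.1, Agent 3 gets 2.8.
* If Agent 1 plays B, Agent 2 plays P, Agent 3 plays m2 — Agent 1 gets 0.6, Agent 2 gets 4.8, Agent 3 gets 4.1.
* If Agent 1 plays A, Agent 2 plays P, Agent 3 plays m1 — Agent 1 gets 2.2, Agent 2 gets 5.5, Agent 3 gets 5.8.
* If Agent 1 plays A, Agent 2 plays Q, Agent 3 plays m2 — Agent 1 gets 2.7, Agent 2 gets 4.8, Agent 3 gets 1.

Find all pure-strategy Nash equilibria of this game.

Agent 1 against (P, m1): payoffs 2.2, 0 → best response A.
Agent 1 against (P, m2): payoffs 1.5, 0.6 → best response A.
Agent 1 against (Q, m1): payoffs 1.6, 4 → best response B.
Agent 1 against (Q, m2): payoffs 2.7, 1.9 → best response A.
Agent 2 against (A, m1): payoffs 5.5, 4.6 → best response P.
Agent 2 against (A, m2): payoffs 5.4, 4.8 → best response P.
Agent 2 against (B, m1): payoffs 0.1, 1.3 → best response Q.
Agent 2 against (B, m2): payoffs 4.8, 4.1 → best response P.
Agent 3 against (A, P): payoffs 5.8, 2.8 → best response m1.
Agent 3 against (A, Q): payoffs 6, 1 → best response m1.
Agent 3 against (B, P): payoffs 2.8, 4.1 → best response m2.
Agent 3 against (B, Q): payoffs 0, 5.7 → best response m2.
Mutual best responses: (A, P, m1).

(A, P, m1)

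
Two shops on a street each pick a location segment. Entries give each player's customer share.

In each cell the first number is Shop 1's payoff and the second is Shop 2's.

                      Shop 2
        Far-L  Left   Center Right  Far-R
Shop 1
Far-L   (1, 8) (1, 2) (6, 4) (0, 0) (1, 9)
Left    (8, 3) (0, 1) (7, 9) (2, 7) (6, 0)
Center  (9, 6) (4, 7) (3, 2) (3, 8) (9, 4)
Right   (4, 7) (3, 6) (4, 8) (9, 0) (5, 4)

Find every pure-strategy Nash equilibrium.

(Far-L, Far-L): Shop 1 can switch to Left (1 → 8). Not NE.
(Far-L, Left): Shop 1 can switch to Center (1 → 4). Not NE.
(Far-L, Center): Shop 1 can switch to Left (6 → 7). Not NE.
(Far-L, Right): Shop 1 can switch to Left (0 → 2). Not NE.
(Far-L, Far-R): Shop 1 can switch to Left (1 → 6). Not NE.
(Left, Far-L): Shop 1 can switch to Center (8 → 9). Not NE.
(Left, Left): Shop 1 can switch to Far-L (0 → 1). Not NE.
(Left, Center): Shop 1 gets 7, best alternative 6; Shop 2 gets 9, best alternative 7. No profitable deviation — NE.
(Left, Right): Shop 1 can switch to Center (2 → 3). Not NE.
(The remaining 11 profiles each have a profitable deviation by the same check.)

The unique pure-strategy Nash equilibrium is (Left, Center).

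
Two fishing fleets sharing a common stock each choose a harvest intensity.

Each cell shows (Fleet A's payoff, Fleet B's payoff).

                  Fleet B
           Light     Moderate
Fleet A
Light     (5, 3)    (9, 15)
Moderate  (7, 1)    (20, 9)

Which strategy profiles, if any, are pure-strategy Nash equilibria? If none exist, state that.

Pure NE: (Moderate, Moderate)

Mark each player's best response to every combination of opponents' strategies; a profile where every player is best-responding is a pure Nash equilibrium.
Fleet A against Light: payoffs 5, 7 → best response Moderate.
Fleet A against Moderate: payoffs 9, 20 → best response Moderate.
Fleet B against Light: payoffs 3, 15 → best response Moderate.
Fleet B against Moderate: payoffs 1, 9 → best response Moderate.
Mutual best responses: (Moderate, Moderate).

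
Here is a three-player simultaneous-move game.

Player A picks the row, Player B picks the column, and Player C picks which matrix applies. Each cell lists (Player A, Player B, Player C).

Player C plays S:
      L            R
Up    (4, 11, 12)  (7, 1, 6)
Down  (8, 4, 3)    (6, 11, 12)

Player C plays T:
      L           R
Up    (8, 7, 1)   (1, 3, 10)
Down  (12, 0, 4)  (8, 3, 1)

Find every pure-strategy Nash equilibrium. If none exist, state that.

This game has no pure Nash equilibrium.

For each strategy profile, look for a profitable unilateral deviation.
(Up, L, S): Player A can switch to Down (4 → 8). Not NE.
(Up, L, T): Player A can switch to Down (8 → 12). Not NE.
(Up, R, S): Player B can switch to L (1 → 11). Not NE.
(Up, R, T): Player A can switch to Down (1 → 8). Not NE.
(Down, L, S): Player B can switch to R (4 → 11). Not NE.
(Down, L, T): Player B can switch to R (0 → 3). Not NE.
(Down, R, S): Player A can switch to Up (6 → 7). Not NE.
(Down, R, T): Player C can switch to S (1 → 12). Not NE.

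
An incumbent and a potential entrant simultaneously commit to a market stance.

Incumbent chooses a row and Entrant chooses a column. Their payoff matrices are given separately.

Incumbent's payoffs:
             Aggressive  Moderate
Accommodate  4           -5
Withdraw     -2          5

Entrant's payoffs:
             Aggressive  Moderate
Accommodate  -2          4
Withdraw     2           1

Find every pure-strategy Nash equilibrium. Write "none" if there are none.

There is no pure-strategy Nash equilibrium.

(Accommodate, Aggressive): Entrant can switch to Moderate (-2 → 4). Not NE.
(Accommodate, Moderate): Incumbent can switch to Withdraw (-5 → 5). Not NE.
(Withdraw, Aggressive): Incumbent can switch to Accommodate (-2 → 4). Not NE.
(Withdraw, Moderate): Entrant can switch to Aggressive (1 → 2). Not NE.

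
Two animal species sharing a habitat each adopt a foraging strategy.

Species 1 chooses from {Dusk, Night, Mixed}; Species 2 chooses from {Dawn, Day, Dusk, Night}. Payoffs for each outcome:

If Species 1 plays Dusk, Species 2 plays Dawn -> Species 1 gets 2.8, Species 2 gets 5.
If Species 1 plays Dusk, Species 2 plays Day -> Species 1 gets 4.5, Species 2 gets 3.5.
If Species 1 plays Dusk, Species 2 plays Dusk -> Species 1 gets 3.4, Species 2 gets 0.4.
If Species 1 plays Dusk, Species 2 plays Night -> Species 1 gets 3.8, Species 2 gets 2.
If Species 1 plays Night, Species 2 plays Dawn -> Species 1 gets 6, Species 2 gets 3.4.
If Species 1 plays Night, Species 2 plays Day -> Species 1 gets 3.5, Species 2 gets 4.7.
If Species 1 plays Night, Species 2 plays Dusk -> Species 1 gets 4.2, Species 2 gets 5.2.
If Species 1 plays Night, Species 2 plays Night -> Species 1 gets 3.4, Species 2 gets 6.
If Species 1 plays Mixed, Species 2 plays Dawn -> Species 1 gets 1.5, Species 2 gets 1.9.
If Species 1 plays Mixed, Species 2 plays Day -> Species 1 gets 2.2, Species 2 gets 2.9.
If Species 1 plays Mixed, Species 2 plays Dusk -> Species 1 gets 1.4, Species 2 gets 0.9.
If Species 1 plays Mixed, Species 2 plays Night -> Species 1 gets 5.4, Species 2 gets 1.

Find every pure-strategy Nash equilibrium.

Species 1 against Dawn: payoffs 2.8, 6, 1.5 → best response Night.
Species 1 against Day: payoffs 4.5, 3.5, 2.2 → best response Dusk.
Species 1 against Dusk: payoffs 3.4, 4.2, 1.4 → best response Night.
Species 1 against Night: payoffs 3.8, 3.4, 5.4 → best response Mixed.
Species 2 against Dusk: payoffs 5, 3.5, 0.4, 2 → best response Dawn.
Species 2 against Night: payoffs 3.4, 4.7, 5.2, 6 → best response Night.
Species 2 against Mixed: payoffs 1.9, 2.9, 0.9, 1 → best response Day.
No profile is a mutual best response for all players.

There is no pure-strategy Nash equilibrium.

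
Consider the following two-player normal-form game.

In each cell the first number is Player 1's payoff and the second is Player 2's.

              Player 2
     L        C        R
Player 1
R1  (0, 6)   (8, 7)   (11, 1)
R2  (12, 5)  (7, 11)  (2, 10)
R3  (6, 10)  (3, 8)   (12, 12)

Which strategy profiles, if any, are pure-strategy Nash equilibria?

Player 1 against L: payoffs 0, 12, 6 → best response R2.
Player 1 against C: payoffs 8, 7, 3 → best response R1.
Player 1 against R: payoffs 11, 2, 12 → best response R3.
Player 2 against R1: payoffs 6, 7, 1 → best response C.
Player 2 against R2: payoffs 5, 11, 10 → best response C.
Player 2 against R3: payoffs 10, 8, 12 → best response R.
Mutual best responses: (R1, C); (R3, R).

Pure-strategy Nash equilibria: (R1, C) and (R3, R)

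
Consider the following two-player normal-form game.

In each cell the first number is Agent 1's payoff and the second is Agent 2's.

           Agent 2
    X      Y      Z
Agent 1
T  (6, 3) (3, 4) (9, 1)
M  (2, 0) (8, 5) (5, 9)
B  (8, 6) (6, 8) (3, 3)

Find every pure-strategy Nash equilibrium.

(T, X): Agent 1 can switch to B (6 → 8). Not NE.
(T, Y): Agent 1 can switch to M (3 → 8). Not NE.
(T, Z): Agent 2 can switch to X (1 → 3). Not NE.
(M, X): Agent 1 can switch to T (2 → 6). Not NE.
(M, Y): Agent 2 can switch to Z (5 → 9). Not NE.
(M, Z): Agent 1 can switch to T (5 → 9). Not NE.
(B, X): Agent 2 can switch to Y (6 → 8). Not NE.
(B, Y): Agent 1 can switch to M (6 → 8). Not NE.
(B, Z): Agent 1 can switch to T (3 → 9). Not NE.

This game has no pure Nash equilibrium.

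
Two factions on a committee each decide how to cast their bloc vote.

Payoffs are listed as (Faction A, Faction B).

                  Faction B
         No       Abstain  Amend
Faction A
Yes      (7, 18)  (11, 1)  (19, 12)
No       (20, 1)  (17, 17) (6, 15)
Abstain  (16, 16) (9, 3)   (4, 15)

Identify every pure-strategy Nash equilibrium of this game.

For each player, find the best response to each opponent profile; mutual best responses are the pure NE.
Faction A against No: payoffs 7, 20, 16 → best response No.
Faction A against Abstain: payoffs 11, 17, 9 → best response No.
Faction A against Amend: payoffs 19, 6, 4 → best response Yes.
Faction B against Yes: payoffs 18, 1, 12 → best response No.
Faction B against No: payoffs 1, 17, 15 → best response Abstain.
Faction B against Abstain: payoffs 16, 3, 15 → best response No.
Mutual best responses: (No, Abstain).

(No, Abstain)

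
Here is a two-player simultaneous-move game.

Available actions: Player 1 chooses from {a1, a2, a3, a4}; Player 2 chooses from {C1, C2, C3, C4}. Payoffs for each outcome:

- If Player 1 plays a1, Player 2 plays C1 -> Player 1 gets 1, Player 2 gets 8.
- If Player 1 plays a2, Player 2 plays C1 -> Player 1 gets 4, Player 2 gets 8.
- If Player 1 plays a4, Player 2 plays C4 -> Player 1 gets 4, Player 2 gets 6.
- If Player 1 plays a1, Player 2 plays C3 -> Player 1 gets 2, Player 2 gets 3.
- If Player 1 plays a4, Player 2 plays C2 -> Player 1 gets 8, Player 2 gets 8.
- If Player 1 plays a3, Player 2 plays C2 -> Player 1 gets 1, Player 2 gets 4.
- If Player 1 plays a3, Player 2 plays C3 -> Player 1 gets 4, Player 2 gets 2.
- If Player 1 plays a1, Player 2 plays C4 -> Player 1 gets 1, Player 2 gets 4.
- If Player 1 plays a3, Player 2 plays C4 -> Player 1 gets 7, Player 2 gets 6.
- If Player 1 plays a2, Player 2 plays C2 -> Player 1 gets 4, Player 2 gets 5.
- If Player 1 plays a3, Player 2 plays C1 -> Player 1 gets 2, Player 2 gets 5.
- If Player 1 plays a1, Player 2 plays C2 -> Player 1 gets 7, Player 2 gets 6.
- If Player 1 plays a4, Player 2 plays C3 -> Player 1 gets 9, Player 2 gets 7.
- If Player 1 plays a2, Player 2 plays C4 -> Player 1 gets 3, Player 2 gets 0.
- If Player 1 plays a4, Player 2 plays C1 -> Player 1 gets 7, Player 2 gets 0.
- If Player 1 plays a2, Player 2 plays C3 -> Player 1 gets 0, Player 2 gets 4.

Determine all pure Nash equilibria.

(a1, C1): Player 1 can switch to a2 (1 → 4). Not NE.
(a1, C2): Player 1 can switch to a4 (7 → 8). Not NE.
(a1, C3): Player 1 can switch to a3 (2 → 4). Not NE.
(a1, C4): Player 1 can switch to a2 (1 → 3). Not NE.
(a2, C1): Player 1 can switch to a4 (4 → 7). Not NE.
(a2, C2): Player 1 can switch to a1 (4 → 7). Not NE.
(a3, C4): Player 1 gets 7, best alternative 4; Player 2 gets 6, best alternative 5. No profitable deviation — NE.
(a4, C2): Player 1 gets 8, best alternative 7; Player 2 gets 8, best alternative 7. No profitable deviation — NE.
(The remaining 8 profiles each have a profitable deviation by the same check.)

Pure-strategy Nash equilibria: (a3, C4); (a4, C2)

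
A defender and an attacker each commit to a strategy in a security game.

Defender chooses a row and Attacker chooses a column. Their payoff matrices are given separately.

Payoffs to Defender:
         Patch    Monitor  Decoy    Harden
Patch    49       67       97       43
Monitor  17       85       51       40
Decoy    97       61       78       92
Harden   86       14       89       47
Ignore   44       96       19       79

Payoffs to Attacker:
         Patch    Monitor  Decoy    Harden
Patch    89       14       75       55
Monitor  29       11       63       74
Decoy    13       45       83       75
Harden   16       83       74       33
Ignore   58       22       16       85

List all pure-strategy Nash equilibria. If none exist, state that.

Defender against Patch: payoffs 49, 17, 97, 86, 44 → best response Decoy.
Defender against Monitor: payoffs 67, 85, 61, 14, 96 → best response Ignore.
Defender against Decoy: payoffs 97, 51, 78, 89, 19 → best response Patch.
Defender against Harden: payoffs 43, 40, 92, 47, 79 → best response Decoy.
Attacker against Patch: payoffs 89, 14, 75, 55 → best response Patch.
Attacker against Monitor: payoffs 29, 11, 63, 74 → best response Harden.
Attacker against Decoy: payoffs 13, 45, 83, 75 → best response Decoy.
Attacker against Harden: payoffs 16, 83, 74, 33 → best response Monitor.
Attacker against Ignore: payoffs 58, 22, 16, 85 → best response Harden.
No profile is a mutual best response for all players.

none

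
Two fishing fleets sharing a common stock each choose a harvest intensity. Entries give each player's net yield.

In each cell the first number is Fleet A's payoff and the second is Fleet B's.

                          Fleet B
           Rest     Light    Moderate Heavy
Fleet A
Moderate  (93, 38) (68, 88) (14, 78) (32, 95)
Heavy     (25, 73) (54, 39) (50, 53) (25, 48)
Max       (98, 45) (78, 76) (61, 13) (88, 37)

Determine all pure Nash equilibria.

Fleet A against Rest: payoffs 93, 25, 98 → best response Max.
Fleet A against Light: payoffs 68, 54, 78 → best response Max.
Fleet A against Moderate: payoffs 14, 50, 61 → best response Max.
Fleet A against Heavy: payoffs 32, 25, 88 → best response Max.
Fleet B against Moderate: payoffs 38, 88, 78, 95 → best response Heavy.
Fleet B against Heavy: payoffs 73, 39, 53, 48 → best response Rest.
Fleet B against Max: payoffs 45, 76, 13, 37 → best response Light.
Mutual best responses: (Max, Light).

The unique pure-strategy Nash equilibrium is (Max, Light).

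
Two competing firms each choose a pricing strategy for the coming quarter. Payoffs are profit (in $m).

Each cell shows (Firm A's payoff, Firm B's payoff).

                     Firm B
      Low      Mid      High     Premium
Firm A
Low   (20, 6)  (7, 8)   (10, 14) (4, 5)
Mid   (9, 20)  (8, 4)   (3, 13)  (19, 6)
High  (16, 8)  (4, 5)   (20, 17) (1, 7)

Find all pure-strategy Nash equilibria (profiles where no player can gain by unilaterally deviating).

Firm A against Low: payoffs 20, 9, 16 → best response Low.
Firm A against Mid: payoffs 7, 8, 4 → best response Mid.
Firm A against High: payoffs 10, 3, 20 → best response High.
Firm A against Premium: payoffs 4, 19, 1 → best response Mid.
Firm B against Low: payoffs 6, 8, 14, 5 → best response High.
Firm B against Mid: payoffs 20, 4, 13, 6 → best response Low.
Firm B against High: payoffs 8, 5, 17, 7 → best response High.
Mutual best responses: (High, High).

(High, High)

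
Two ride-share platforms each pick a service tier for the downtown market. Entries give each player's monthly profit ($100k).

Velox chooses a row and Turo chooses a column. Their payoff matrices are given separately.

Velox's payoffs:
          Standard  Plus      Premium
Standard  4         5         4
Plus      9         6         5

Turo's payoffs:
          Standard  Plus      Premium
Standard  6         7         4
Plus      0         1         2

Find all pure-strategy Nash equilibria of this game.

For each strategy profile, look for a profitable unilateral deviation.
(Standard, Standard): Velox can switch to Plus (4 → 9). Not NE.
(Standard, Plus): Velox can switch to Plus (5 → 6). Not NE.
(Standard, Premium): Velox can switch to Plus (4 → 5). Not NE.
(Plus, Standard): Turo can switch to Plus (0 → 1). Not NE.
(Plus, Plus): Turo can switch to Premium (1 → 2). Not NE.
(Plus, Premium): Velox gets 5, best alternative 4; Turo gets 2, best alternative 1. No profitable deviation — NE.

Pure NE: (Plus, Premium)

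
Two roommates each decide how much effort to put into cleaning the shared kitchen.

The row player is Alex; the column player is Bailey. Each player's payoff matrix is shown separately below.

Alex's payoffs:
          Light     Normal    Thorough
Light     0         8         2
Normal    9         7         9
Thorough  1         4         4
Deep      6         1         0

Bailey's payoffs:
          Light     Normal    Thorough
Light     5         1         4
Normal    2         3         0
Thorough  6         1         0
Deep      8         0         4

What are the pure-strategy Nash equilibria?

Alex against Light: payoffs 0, 9, 1, 6 → best response Normal.
Alex against Normal: payoffs 8, 7, 4, 1 → best response Light.
Alex against Thorough: payoffs 2, 9, 4, 0 → best response Normal.
Bailey against Light: payoffs 5, 1, 4 → best response Light.
Bailey against Normal: payoffs 2, 3, 0 → best response Normal.
Bailey against Thorough: payoffs 6, 1, 0 → best response Light.
Bailey against Deep: payoffs 8, 0, 4 → best response Light.
No profile is a mutual best response for all players.

There is no pure-strategy Nash equilibrium.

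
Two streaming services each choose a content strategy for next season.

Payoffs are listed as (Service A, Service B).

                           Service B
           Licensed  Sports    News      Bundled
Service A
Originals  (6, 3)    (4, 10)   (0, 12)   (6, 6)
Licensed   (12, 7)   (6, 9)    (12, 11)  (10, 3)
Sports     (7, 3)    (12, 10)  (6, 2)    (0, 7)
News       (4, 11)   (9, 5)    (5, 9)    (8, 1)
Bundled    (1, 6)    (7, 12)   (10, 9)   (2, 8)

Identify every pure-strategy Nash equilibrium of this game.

(Originals, Licensed): Service A can switch to Licensed (6 → 12). Not NE.
(Originals, Sports): Service A can switch to Licensed (4 → 6). Not NE.
(Originals, News): Service A can switch to Licensed (0 → 12). Not NE.
(Originals, Bundled): Service A can switch to Licensed (6 → 10). Not NE.
(Licensed, Licensed): Service B can switch to Sports (7 → 9). Not NE.
(Licensed, Sports): Service A can switch to Sports (6 → 12). Not NE.
(Licensed, News): Service A gets 12, best alternative 10; Service B gets 11, best alternative 9. No profitable deviation — NE.
(Licensed, Bundled): Service B can switch to Licensed (3 → 7). Not NE.
(Sports, Licensed): Service A can switch to Licensed (7 → 12). Not NE.
(Sports, Sports): Service A gets 12, best alternative 9; Service B gets 10, best alternative 7. No profitable deviation — NE.
(Sports, News): Service A can switch to Licensed (6 → 12). Not NE.
(Sports, Bundled): Service A can switch to Originals (0 → 6). Not NE.
(News, Licensed): Service A can switch to Originals (4 → 6). Not NE.
(News, Sports): Service A can switch to Sports (9 → 12). Not NE.
(The remaining 6 profiles each have a profitable deviation by the same check.)

The pure Nash equilibria are (Licensed, News); (Sports, Sports).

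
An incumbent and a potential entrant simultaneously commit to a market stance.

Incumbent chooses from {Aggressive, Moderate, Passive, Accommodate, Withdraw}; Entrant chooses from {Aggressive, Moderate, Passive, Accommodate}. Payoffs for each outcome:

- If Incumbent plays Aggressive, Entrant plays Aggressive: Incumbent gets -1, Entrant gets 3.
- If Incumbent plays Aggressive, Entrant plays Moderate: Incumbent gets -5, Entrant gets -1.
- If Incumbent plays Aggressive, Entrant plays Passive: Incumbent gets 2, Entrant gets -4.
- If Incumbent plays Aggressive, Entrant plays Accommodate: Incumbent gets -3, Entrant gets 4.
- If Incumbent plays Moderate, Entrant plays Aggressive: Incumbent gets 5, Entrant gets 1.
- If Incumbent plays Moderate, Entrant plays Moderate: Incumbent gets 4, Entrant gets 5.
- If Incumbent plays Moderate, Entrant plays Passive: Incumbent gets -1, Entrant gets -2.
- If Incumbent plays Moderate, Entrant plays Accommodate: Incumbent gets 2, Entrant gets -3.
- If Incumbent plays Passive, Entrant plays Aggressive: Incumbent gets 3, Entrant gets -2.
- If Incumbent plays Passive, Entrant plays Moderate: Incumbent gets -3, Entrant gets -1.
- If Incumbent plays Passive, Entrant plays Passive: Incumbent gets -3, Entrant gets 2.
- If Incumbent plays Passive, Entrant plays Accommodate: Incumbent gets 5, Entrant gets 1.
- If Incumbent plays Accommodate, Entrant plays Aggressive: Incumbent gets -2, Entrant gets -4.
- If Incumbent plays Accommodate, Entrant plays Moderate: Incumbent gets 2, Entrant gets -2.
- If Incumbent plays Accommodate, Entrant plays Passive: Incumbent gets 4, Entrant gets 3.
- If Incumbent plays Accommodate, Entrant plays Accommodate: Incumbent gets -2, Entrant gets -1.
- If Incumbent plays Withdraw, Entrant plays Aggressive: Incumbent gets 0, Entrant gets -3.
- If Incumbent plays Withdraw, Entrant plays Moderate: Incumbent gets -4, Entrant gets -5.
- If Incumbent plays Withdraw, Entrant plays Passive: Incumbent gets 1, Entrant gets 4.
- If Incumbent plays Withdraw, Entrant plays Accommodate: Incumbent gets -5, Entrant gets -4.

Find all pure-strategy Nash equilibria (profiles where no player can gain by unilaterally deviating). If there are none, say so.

For each player, find the best response to each opponent profile; mutual best responses are the pure NE.
Incumbent against Aggressive: payoffs -1, 5, 3, -2, 0 → best response Moderate.
Incumbent against Moderate: payoffs -5, 4, -3, 2, -4 → best response Moderate.
Incumbent against Passive: payoffs 2, -1, -3, 4, 1 → best response Accommodate.
Incumbent against Accommodate: payoffs -3, 2, 5, -2, -5 → best response Passive.
Entrant against Aggressive: payoffs 3, -1, -4, 4 → best response Accommodate.
Entrant against Moderate: payoffs 1, 5, -2, -3 → best response Moderate.
Entrant against Passive: payoffs -2, -1, 2, 1 → best response Passive.
Entrant against Accommodate: payoffs -4, -2, 3, -1 → best response Passive.
Entrant against Withdraw: payoffs -3, -5, 4, -4 → best response Passive.
Mutual best responses: (Moderate, Moderate); (Accommodate, Passive).

The pure Nash equilibria are (Moderate, Moderate) and (Accommodate, Passive).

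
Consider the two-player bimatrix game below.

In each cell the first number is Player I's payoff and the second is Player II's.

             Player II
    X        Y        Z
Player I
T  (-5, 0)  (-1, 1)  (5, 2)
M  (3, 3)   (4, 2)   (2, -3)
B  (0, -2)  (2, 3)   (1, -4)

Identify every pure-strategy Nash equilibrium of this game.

Player I against X: payoffs -5, 3, 0 → best response M.
Player I against Y: payoffs -1, 4, 2 → best response M.
Player I against Z: payoffs 5, 2, 1 → best response T.
Player II against T: payoffs 0, 1, 2 → best response Z.
Player II against M: payoffs 3, 2, -3 → best response X.
Player II against B: payoffs -2, 3, -4 → best response Y.
Mutual best responses: (T, Z); (M, X).

(T, Z); (M, X)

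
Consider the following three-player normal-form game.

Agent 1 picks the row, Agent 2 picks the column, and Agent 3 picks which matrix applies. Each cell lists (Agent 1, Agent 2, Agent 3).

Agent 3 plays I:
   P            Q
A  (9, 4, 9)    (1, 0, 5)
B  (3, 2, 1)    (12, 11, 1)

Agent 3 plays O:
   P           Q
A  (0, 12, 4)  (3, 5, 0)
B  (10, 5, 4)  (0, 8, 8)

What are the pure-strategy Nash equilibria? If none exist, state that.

The unique pure-strategy Nash equilibrium is (A, P, I).

Agent 1 against (P, I): payoffs 9, 3 → best response A.
Agent 1 against (P, O): payoffs 0, 10 → best response B.
Agent 1 against (Q, I): payoffs 1, 12 → best response B.
Agent 1 against (Q, O): payoffs 3, 0 → best response A.
Agent 2 against (A, I): payoffs 4, 0 → best response P.
Agent 2 against (A, O): payoffs 12, 5 → best response P.
Agent 2 against (B, I): payoffs 2, 11 → best response Q.
Agent 2 against (B, O): payoffs 5, 8 → best response Q.
Agent 3 against (A, P): payoffs 9, 4 → best response I.
Agent 3 against (A, Q): payoffs 5, 0 → best response I.
Agent 3 against (B, P): payoffs 1, 4 → best response O.
Agent 3 against (B, Q): payoffs 1, 8 → best response O.
Mutual best responses: (A, P, I).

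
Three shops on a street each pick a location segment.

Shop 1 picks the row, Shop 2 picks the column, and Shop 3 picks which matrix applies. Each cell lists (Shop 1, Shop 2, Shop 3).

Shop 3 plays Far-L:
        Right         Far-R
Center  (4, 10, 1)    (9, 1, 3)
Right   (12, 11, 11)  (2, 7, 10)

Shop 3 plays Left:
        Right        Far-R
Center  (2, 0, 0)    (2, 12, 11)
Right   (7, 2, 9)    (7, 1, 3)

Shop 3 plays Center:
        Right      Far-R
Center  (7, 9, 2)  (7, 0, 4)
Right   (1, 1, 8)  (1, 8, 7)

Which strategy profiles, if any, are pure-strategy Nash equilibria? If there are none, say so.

(Center, Right, Center); (Right, Right, Far-L)

For each player, find the best response to each opponent profile; mutual best responses are the pure NE.
Shop 1 against (Right, Far-L): payoffs 4, 12 → best response Right.
Shop 1 against (Right, Left): payoffs 2, 7 → best response Right.
Shop 1 against (Right, Center): payoffs 7, 1 → best response Center.
Shop 1 against (Far-R, Far-L): payoffs 9, 2 → best response Center.
Shop 1 against (Far-R, Left): payoffs 2, 7 → best response Right.
Shop 1 against (Far-R, Center): payoffs 7, 1 → best response Center.
Shop 2 against (Center, Far-L): payoffs 10, 1 → best response Right.
Shop 2 against (Center, Left): payoffs 0, 12 → best response Far-R.
Shop 2 against (Center, Center): payoffs 9, 0 → best response Right.
Shop 2 against (Right, Far-L): payoffs 11, 7 → best response Right.
Shop 2 against (Right, Left): payoffs 2, 1 → best response Right.
Shop 2 against (Right, Center): payoffs 1, 8 → best response Far-R.
Shop 3 against (Center, Right): payoffs 1, 0, 2 → best response Center.
Shop 3 against (Center, Far-R): payoffs 3, 11, 4 → best response Left.
Shop 3 against (Right, Right): payoffs 11, 9, 8 → best response Far-L.
Shop 3 against (Right, Far-R): payoffs 10, 3, 7 → best response Far-L.
Mutual best responses: (Center, Right, Center); (Right, Right, Far-L).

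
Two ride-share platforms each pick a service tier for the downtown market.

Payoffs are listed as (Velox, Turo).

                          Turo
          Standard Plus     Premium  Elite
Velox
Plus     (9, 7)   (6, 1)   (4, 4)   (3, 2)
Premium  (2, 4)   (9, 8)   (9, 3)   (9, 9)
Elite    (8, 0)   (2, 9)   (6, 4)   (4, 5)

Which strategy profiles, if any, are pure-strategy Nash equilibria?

The pure Nash equilibria are (Plus, Standard), (Premium, Elite).

Velox against Standard: payoffs 9, 2, 8 → best response Plus.
Velox against Plus: payoffs 6, 9, 2 → best response Premium.
Velox against Premium: payoffs 4, 9, 6 → best response Premium.
Velox against Elite: payoffs 3, 9, 4 → best response Premium.
Turo against Plus: payoffs 7, 1, 4, 2 → best response Standard.
Turo against Premium: payoffs 4, 8, 3, 9 → best response Elite.
Turo against Elite: payoffs 0, 9, 4, 5 → best response Plus.
Mutual best responses: (Plus, Standard); (Premium, Elite).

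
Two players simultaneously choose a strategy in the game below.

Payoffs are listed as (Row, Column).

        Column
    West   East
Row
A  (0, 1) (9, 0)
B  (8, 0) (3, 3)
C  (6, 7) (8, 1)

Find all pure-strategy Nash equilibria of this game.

There is no pure-strategy Nash equilibrium.

Row against West: payoffs 0, 8, 6 → best response B.
Row against East: payoffs 9, 3, 8 → best response A.
Column against A: payoffs 1, 0 → best response West.
Column against B: payoffs 0, 3 → best response East.
Column against C: payoffs 7, 1 → best response West.
No profile is a mutual best response for all players.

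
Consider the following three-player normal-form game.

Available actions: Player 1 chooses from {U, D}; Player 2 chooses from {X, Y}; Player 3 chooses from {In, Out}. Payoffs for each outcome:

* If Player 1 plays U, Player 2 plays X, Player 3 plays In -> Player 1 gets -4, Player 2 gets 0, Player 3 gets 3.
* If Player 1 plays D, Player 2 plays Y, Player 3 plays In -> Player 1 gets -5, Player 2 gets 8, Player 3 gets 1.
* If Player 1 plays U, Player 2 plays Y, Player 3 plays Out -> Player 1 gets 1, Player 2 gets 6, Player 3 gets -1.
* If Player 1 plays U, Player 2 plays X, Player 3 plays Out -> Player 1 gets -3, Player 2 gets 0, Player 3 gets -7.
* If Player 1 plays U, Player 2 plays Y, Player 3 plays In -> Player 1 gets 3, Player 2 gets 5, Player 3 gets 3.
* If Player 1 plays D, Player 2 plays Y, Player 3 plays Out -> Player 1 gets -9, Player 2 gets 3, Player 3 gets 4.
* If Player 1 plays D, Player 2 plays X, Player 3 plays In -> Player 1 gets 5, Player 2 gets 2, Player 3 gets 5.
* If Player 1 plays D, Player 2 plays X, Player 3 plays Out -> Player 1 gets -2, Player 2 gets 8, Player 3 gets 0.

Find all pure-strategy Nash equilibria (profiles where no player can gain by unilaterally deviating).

The unique pure-strategy Nash equilibrium is (U, Y, In).

Player 1 against (X, In): payoffs -4, 5 → best response D.
Player 1 against (X, Out): payoffs -3, -2 → best response D.
Player 1 against (Y, In): payoffs 3, -5 → best response U.
Player 1 against (Y, Out): payoffs 1, -9 → best response U.
Player 2 against (U, In): payoffs 0, 5 → best response Y.
Player 2 against (U, Out): payoffs 0, 6 → best response Y.
Player 2 against (D, In): payoffs 2, 8 → best response Y.
Player 2 against (D, Out): payoffs 8, 3 → best response X.
Player 3 against (U, X): payoffs 3, -7 → best response In.
Player 3 against (U, Y): payoffs 3, -1 → best response In.
Player 3 against (D, X): payoffs 5, 0 → best response In.
Player 3 against (D, Y): payoffs 1, 4 → best response Out.
Mutual best responses: (U, Y, In).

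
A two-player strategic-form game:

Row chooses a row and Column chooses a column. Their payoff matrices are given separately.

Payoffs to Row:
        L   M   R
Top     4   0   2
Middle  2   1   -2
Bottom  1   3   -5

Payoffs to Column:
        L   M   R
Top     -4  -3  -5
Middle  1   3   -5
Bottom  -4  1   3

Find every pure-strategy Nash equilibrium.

none

Row against L: payoffs 4, 2, 1 → best response Top.
Row against M: payoffs 0, 1, 3 → best response Bottom.
Row against R: payoffs 2, -2, -5 → best response Top.
Column against Top: payoffs -4, -3, -5 → best response M.
Column against Middle: payoffs 1, 3, -5 → best response M.
Column against Bottom: payoffs -4, 1, 3 → best response R.
No profile is a mutual best response for all players.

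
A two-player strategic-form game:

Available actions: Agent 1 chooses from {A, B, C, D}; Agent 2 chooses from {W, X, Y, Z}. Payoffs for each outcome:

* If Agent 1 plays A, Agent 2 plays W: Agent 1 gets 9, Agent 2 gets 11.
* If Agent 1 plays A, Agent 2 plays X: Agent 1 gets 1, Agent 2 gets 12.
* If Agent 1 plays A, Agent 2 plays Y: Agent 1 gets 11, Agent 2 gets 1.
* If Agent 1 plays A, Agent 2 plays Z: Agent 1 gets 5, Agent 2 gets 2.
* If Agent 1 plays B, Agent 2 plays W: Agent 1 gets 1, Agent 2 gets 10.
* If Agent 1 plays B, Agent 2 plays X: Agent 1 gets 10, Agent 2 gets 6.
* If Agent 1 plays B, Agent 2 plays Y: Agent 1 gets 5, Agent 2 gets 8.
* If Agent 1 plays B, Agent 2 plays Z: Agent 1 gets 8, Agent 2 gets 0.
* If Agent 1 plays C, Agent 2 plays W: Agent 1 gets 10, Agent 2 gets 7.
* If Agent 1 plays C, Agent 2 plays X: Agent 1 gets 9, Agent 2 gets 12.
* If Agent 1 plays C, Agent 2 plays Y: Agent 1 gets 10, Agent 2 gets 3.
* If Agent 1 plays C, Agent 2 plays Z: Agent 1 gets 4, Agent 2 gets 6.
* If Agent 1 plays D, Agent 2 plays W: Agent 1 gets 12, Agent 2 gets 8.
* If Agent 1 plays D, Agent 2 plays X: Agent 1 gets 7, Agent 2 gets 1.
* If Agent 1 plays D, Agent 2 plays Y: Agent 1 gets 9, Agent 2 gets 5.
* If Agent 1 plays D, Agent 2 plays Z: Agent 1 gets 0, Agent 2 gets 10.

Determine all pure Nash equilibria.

There is no pure-strategy Nash equilibrium.

Mark each player's best response to every combination of opponents' strategies; a profile where every player is best-responding is a pure Nash equilibrium.
Agent 1 against W: payoffs 9, 1, 10, 12 → best response D.
Agent 1 against X: payoffs 1, 10, 9, 7 → best response B.
Agent 1 against Y: payoffs 11, 5, 10, 9 → best response A.
Agent 1 against Z: payoffs 5, 8, 4, 0 → best response B.
Agent 2 against A: payoffs 11, 12, 1, 2 → best response X.
Agent 2 against B: payoffs 10, 6, 8, 0 → best response W.
Agent 2 against C: payoffs 7, 12, 3, 6 → best response X.
Agent 2 against D: payoffs 8, 1, 5, 10 → best response Z.
No profile is a mutual best response for all players.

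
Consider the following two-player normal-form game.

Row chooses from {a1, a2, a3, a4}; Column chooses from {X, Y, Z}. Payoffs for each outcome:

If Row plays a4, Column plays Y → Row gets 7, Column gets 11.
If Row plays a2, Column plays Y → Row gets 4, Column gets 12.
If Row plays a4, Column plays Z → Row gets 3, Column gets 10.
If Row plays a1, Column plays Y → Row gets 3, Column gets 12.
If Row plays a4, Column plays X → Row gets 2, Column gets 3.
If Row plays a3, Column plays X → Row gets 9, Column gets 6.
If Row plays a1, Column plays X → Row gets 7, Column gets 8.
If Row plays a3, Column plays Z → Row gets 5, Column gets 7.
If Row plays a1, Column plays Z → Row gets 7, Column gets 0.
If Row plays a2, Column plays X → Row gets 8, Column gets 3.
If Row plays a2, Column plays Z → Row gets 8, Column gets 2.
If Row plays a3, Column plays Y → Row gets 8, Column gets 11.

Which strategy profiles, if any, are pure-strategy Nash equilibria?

Pure NE: (a3, Y)

(a1, X): Row can switch to a2 (7 → 8). Not NE.
(a1, Y): Row can switch to a2 (3 → 4). Not NE.
(a1, Z): Row can switch to a2 (7 → 8). Not NE.
(a2, X): Row can switch to a3 (8 → 9). Not NE.
(a2, Y): Row can switch to a3 (4 → 8). Not NE.
(a2, Z): Column can switch to X (2 → 3). Not NE.
(a3, X): Column can switch to Y (6 → 11). Not NE.
(a3, Y): Row gets 8, best alternative 7; Column gets 11, best alternative 7. No profitable deviation — NE.
(a3, Z): Row can switch to a1 (5 → 7). Not NE.
(The remaining 3 profiles each have a profitable deviation by the same check.)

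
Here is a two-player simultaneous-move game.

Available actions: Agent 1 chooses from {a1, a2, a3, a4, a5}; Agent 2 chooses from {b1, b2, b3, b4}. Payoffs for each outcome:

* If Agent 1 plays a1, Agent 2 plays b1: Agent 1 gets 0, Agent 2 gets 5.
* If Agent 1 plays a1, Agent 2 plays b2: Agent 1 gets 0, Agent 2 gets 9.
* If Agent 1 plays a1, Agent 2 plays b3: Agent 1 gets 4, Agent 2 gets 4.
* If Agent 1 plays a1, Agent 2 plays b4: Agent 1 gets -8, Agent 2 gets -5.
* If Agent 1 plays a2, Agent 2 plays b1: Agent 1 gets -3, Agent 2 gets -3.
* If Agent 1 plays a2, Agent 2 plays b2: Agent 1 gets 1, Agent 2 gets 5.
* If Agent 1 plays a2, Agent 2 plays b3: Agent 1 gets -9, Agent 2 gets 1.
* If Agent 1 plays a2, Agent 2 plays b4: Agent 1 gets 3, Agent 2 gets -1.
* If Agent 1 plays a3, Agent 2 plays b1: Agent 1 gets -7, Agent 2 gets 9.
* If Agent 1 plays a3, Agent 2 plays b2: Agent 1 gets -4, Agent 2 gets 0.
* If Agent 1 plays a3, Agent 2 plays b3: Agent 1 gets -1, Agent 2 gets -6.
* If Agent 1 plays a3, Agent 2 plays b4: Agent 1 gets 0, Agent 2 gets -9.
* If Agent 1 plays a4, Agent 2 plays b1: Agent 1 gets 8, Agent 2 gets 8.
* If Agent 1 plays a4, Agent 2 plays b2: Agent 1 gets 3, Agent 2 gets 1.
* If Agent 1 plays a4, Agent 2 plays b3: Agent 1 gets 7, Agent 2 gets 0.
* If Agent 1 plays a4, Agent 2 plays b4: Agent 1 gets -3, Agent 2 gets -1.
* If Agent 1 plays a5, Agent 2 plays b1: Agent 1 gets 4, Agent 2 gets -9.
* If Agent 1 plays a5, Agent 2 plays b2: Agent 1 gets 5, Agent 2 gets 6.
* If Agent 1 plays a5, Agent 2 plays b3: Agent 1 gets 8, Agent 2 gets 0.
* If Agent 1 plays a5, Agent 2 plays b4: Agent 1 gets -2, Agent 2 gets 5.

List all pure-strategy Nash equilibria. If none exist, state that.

Pure-strategy Nash equilibria: (a4, b1), (a5, b2)

For each player, find the best response to each opponent profile; mutual best responses are the pure NE.
Agent 1 against b1: payoffs 0, -3, -7, 8, 4 → best response a4.
Agent 1 against b2: payoffs 0, 1, -4, 3, 5 → best response a5.
Agent 1 against b3: payoffs 4, -9, -1, 7, 8 → best response a5.
Agent 1 against b4: payoffs -8, 3, 0, -3, -2 → best response a2.
Agent 2 against a1: payoffs 5, 9, 4, -5 → best response b2.
Agent 2 against a2: payoffs -3, 5, 1, -1 → best response b2.
Agent 2 against a3: payoffs 9, 0, -6, -9 → best response b1.
Agent 2 against a4: payoffs 8, 1, 0, -1 → best response b1.
Agent 2 against a5: payoffs -9, 6, 0, 5 → best response b2.
Mutual best responses: (a4, b1); (a5, b2).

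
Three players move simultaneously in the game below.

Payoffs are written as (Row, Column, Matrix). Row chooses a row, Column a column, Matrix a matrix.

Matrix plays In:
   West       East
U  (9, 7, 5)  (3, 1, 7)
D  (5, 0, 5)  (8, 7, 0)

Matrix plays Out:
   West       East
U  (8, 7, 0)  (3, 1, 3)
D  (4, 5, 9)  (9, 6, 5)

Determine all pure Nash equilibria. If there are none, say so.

Pure-strategy Nash equilibria: (U, West, In) and (D, East, Out)

Row against (West, In): payoffs 9, 5 → best response U.
Row against (West, Out): payoffs 8, 4 → best response U.
Row against (East, In): payoffs 3, 8 → best response D.
Row against (East, Out): payoffs 3, 9 → best response D.
Column against (U, In): payoffs 7, 1 → best response West.
Column against (U, Out): payoffs 7, 1 → best response West.
Column against (D, In): payoffs 0, 7 → best response East.
Column against (D, Out): payoffs 5, 6 → best response East.
Matrix against (U, West): payoffs 5, 0 → best response In.
Matrix against (U, East): payoffs 7, 3 → best response In.
Matrix against (D, West): payoffs 5, 9 → best response Out.
Matrix against (D, East): payoffs 0, 5 → best response Out.
Mutual best responses: (U, West, In); (D, East, Out).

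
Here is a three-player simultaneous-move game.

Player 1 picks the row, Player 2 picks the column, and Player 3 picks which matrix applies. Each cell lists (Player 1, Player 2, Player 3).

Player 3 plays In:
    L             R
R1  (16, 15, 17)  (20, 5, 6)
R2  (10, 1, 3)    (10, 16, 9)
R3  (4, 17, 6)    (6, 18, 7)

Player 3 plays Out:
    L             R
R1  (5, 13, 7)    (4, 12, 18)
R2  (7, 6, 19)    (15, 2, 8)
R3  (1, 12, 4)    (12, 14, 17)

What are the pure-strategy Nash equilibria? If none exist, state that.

(R1, L, In), (R2, L, Out)

For each strategy profile, look for a profitable unilateral deviation.
(R1, L, In): Player 1 gets 16, best alternative 10; Player 2 gets 15, best alternative 5; Player 3 gets 17, best alternative 7. No profitable deviation — NE.
(R1, L, Out): Player 1 can switch to R2 (5 → 7). Not NE.
(R1, R, In): Player 2 can switch to L (5 → 15). Not NE.
(R1, R, Out): Player 1 can switch to R2 (4 → 15). Not NE.
(R2, L, In): Player 1 can switch to R1 (10 → 16). Not NE.
(R2, L, Out): Player 1 gets 7, best alternative 5; Player 2 gets 6, best alternative 2; Player 3 gets 19, best alternative 3. No profitable deviation — NE.
(R2, R, In): Player 1 can switch to R1 (10 → 20). Not NE.
(R2, R, Out): Player 2 can switch to L (2 → 6). Not NE.
(The remaining 4 profiles each have a profitable deviation by the same check.)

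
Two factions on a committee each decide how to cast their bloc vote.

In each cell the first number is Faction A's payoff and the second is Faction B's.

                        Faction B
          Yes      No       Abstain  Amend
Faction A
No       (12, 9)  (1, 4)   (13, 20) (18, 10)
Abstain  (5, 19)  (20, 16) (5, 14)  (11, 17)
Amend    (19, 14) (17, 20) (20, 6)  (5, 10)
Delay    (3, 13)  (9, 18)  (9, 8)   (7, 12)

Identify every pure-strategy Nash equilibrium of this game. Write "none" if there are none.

For each strategy profile, look for a profitable unilateral deviation.
(No, Yes): Faction A can switch to Amend (12 → 19). Not NE.
(No, No): Faction A can switch to Abstain (1 → 20). Not NE.
(No, Abstain): Faction A can switch to Amend (13 → 20). Not NE.
(No, Amend): Faction B can switch to Abstain (10 → 20). Not NE.
(Abstain, Yes): Faction A can switch to No (5 → 12). Not NE.
(Abstain, No): Faction B can switch to Yes (16 → 19). Not NE.
(The remaining 10 profiles each have a profitable deviation by the same check.)

This game has no pure Nash equilibrium.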